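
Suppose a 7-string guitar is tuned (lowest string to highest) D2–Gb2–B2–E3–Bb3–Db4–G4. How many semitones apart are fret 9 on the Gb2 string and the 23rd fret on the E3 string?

Gb2 at fret 9 → Eb3 (MIDI 51); E3 at fret 23 → Eb5 (MIDI 75).
51 − 75 = -24, so the two pitches are 24 semitones apart, with Eb5 the higher.

24 semitones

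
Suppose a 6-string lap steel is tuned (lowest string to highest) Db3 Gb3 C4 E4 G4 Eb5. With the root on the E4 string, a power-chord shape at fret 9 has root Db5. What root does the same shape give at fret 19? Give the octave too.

Moving from fret 9 to fret 19 shifts the root by 10 semitones.
Db5 up 10 semitones is B5.

B5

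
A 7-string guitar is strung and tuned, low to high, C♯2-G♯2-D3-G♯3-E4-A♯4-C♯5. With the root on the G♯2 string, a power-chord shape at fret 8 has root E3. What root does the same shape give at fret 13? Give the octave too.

A3

Moving from fret 8 to fret 13 shifts the root by 5 semitones.
E3 up 5 semitones is A3.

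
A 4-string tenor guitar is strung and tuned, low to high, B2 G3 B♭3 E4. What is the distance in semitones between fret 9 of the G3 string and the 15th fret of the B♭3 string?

G3 at fret 9 → E4 (MIDI 64); B♭3 at fret 15 → D♭5 (MIDI 73).
64 − 73 = -9, so the two pitches are 9 semitones apart, with D♭5 the higher.

9 semitones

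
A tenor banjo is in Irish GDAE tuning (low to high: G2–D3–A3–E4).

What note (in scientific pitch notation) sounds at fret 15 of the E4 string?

G5

The open E4 string plus 15 semitones: E–F–F#–G–…–F–F#–G.
The walk passes from B into C once, so the octave number goes from 4 to 5.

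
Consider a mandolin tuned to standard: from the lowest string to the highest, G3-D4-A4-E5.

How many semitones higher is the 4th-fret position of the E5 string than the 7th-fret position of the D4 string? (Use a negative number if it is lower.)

11 semitones

E5 at fret 4 → G#5 (MIDI 80); D4 at fret 7 → A4 (MIDI 69).
80 − 69 = 11, so the two pitches are 11 semitones apart.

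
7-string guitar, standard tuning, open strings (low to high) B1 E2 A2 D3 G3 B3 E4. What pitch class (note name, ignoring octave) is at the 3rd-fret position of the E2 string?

G

Each fret is one semitone, so E2 + 3 = G.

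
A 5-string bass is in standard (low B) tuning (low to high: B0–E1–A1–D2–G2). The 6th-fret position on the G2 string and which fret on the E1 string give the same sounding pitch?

21

Fret 6 on G2 is MIDI 43 + 6 = 49 (C#3). On the E1 string (open MIDI 28), that pitch is 49 − 28 = fret 21.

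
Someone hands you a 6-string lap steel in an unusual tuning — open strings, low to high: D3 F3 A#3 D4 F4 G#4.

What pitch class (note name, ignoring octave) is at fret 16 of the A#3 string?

D

The open A#3 string plus 16 semitones: A#–B–C–C#–…–C–C#–D.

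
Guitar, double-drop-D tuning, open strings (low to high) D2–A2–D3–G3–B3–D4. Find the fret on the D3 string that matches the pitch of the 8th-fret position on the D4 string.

Fret 8 on D4 is MIDI 62 + 8 = 70 (A#4). On the D3 string (open MIDI 50), that pitch is 70 − 50 = fret 20.

20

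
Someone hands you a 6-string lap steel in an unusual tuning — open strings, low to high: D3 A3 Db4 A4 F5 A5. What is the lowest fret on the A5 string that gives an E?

7

From A5, count semitones up the chromatic scale until reaching E: A–Bb–B–C–Db–D–Eb–E — 7 steps.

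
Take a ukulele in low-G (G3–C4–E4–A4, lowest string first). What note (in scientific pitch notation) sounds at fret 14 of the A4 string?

Each fret is one semitone, so A4 + 14 = B5.

B5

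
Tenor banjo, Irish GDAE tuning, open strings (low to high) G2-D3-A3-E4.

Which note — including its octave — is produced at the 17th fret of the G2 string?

C4

G2 is MIDI 43. Adding 17 gives 60, which is C4.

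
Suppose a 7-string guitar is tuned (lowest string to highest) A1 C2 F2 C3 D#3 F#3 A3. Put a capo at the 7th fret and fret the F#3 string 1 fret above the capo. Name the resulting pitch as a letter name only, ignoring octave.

The capo raises the open F#3 by 7 semitones to C#4; fretting 1 more gives F#3 + 7 + 1 = F#3 + 8 semitones, landing on D.

D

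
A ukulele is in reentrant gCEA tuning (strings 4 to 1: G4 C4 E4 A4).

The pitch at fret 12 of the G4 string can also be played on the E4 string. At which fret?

G4 at fret 12 is G4 + 12 semitones = G5.
The open E4 string is 3 semitones below the open G4, so the same pitch on the E4 string lies at fret 12 + 3 = 15.

15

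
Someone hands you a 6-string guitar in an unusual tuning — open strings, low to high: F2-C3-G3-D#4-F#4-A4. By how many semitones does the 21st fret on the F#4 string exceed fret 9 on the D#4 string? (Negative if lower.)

15 semitones

F#4 at fret 21 → D#6 (MIDI 87); D#4 at fret 9 → C5 (MIDI 72).
87 − 72 = 15, so the two pitches are 15 semitones apart.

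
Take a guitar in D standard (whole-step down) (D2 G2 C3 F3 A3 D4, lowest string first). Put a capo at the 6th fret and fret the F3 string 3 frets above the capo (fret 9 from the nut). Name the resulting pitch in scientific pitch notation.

D4

The capo raises the open F3 by 6 semitones to B3; fretting 3 more gives F3 + 6 + 3 = F3 + 9 semitones = D4.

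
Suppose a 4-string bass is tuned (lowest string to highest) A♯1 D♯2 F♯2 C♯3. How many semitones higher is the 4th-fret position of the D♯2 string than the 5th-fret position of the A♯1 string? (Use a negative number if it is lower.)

4 semitones

D♯2 at fret 4 → G2 (MIDI 43); A♯1 at fret 5 → D♯2 (MIDI 39).
43 − 39 = 4, so the two pitches are 4 semitones apart.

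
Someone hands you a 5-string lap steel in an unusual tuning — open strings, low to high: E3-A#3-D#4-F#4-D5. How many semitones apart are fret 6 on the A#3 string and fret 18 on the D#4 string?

A#3 at fret 6 → E4 (MIDI 64); D#4 at fret 18 → A5 (MIDI 81).
64 − 81 = -17, so the two pitches are 17 semitones apart, with A5 the higher.

17 semitones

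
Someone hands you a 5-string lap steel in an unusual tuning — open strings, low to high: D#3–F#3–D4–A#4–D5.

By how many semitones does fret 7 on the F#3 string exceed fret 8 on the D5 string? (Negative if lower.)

F#3 at fret 7 → C#4 (MIDI 61); D5 at fret 8 → A#5 (MIDI 82).
61 − 82 = -21, so the two pitches are 21 semitones apart.

-21 semitones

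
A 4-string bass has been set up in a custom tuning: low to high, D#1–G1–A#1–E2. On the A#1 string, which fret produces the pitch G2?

G2 is 9 semitones above the open A#1 (A#–B–C–C#–D–D#–E–F–F#–G), so it sits at fret 9.

9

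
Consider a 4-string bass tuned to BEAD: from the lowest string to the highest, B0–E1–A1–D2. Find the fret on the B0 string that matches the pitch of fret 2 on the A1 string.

A1 at fret 2 is A1 + 2 semitones = B1.
The open B0 string is 10 semitones below the open A1, so the same pitch on the B0 string lies at fret 2 + 10 = 12.

12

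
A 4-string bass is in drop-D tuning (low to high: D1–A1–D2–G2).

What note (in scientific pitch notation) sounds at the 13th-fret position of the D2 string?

D2 is MIDI 38. Adding 13 gives 51, which is D#3.

D#3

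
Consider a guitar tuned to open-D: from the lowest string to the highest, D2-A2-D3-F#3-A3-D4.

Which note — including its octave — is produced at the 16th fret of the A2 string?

C#4

A2 is MIDI 45. Adding 16 gives 61, which is C#4.
(Equivalently spelled Db4.)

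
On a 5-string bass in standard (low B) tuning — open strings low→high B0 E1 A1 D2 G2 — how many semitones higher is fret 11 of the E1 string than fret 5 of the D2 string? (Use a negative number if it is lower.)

-4 semitones

E1 at fret 11 → D#2 (MIDI 39); D2 at fret 5 → G2 (MIDI 43).
39 − 43 = -4, so the two pitches are 4 semitones apart.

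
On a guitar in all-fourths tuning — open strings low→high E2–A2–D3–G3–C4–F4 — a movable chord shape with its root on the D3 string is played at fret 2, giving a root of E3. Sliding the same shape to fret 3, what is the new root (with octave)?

F3

Moving from fret 2 to fret 3 shifts the root by 1 semitone.
E3 up 1 semitone is F3.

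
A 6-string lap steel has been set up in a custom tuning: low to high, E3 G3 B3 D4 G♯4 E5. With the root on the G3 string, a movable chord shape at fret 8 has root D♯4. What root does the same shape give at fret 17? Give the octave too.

C5

Moving from fret 8 to fret 17 shifts the root by 9 semitones.
D♯4 up 9 semitones is C5.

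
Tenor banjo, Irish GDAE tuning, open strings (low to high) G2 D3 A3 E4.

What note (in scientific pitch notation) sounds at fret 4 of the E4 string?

E4 is MIDI 64. Adding 4 gives 68, which is G#4.

G#4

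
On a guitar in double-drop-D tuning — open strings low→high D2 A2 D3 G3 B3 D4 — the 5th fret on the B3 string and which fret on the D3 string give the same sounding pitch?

14

Fret 5 on B3 is MIDI 59 + 5 = 64 (E4). On the D3 string (open MIDI 50), that pitch is 64 − 50 = fret 14.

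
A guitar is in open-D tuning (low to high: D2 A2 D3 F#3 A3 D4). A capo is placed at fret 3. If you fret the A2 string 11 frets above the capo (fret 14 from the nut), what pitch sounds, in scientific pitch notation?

The capo raises the open A2 by 3 semitones to C3; fretting 11 more gives A2 + 3 + 11 = A2 + 14 semitones = B3.

B3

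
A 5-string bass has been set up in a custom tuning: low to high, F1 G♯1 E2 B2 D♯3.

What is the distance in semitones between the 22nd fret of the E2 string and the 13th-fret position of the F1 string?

20 semitones

E2 at fret 22 → D4 (MIDI 62); F1 at fret 13 → F♯2 (MIDI 42).
62 − 42 = 20, so the two pitches are 20 semitones apart, with D4 the higher.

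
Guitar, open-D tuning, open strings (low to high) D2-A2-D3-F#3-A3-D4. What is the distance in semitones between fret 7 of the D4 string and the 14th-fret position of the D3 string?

5 semitones

D4 at fret 7 → A4 (MIDI 69); D3 at fret 14 → E4 (MIDI 64).
69 − 64 = 5, so the two pitches are 5 semitones apart, with A4 the higher.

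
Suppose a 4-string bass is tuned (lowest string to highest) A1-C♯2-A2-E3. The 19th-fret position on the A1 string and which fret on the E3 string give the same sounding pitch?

0

A1 at fret 19 is A1 + 19 semitones = E3.
The open E3 string is 19 semitones above the open A1, so the same pitch on the E3 string lies at fret 19 − 19 = 0.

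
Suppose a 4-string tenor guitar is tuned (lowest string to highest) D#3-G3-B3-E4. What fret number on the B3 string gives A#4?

11

A#4 is 11 semitones above the open B3 (B–C–C#–D–…–G#–A–A#), so it sits at fret 11.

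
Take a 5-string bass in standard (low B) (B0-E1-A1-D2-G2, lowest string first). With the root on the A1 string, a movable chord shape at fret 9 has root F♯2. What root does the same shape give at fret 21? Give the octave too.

F♯3

Moving from fret 9 to fret 21 shifts the root by 12 semitones.
F♯2 up 12 semitones is F♯3.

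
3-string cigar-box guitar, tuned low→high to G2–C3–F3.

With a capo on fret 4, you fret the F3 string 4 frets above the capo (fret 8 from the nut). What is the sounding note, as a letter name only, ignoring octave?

The capo raises the open F3 by 4 semitones to A3; fretting 4 more gives F3 + 4 + 4 = F3 + 8 semitones, landing on Db.
(Also written C#.)

Db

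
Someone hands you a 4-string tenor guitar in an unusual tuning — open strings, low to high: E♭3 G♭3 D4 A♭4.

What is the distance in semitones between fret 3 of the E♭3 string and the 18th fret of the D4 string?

26 semitones

E♭3 at fret 3 → G♭3 (MIDI 54); D4 at fret 18 → A♭5 (MIDI 80).
54 − 80 = -26, so the two pitches are 26 semitones apart, with A♭5 the higher.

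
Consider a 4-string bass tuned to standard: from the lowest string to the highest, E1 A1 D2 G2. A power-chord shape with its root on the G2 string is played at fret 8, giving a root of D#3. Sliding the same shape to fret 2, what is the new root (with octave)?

Moving from fret 8 to fret 2 shifts the root by -6 semitones.
D#3 down 6 semitones is A2.

A2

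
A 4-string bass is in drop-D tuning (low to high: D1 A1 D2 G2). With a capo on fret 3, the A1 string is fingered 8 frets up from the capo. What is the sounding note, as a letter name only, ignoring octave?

G#

The capo raises the open A1 by 3 semitones to C2; fretting 8 more gives A1 + 3 + 8 = A1 + 11 semitones, landing on G#.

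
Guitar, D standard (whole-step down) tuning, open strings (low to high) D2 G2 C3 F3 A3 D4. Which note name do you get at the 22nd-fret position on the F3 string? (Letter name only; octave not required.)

The open F3 string plus 22 semitones: F–F#–G–G#–…–C#–D–D#.
(Equivalently spelled Eb.)

D#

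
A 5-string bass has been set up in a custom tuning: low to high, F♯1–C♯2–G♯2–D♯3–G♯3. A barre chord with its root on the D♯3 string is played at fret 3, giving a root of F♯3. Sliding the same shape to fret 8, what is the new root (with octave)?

B3

Moving from fret 3 to fret 8 shifts the root by 5 semitones.
F♯3 up 5 semitones is B3.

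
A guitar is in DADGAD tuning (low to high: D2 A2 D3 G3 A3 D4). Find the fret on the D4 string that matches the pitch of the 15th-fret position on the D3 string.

Fret 15 on D3 is MIDI 50 + 15 = 65 (F4). On the D4 string (open MIDI 62), that pitch is 65 − 62 = fret 3.

3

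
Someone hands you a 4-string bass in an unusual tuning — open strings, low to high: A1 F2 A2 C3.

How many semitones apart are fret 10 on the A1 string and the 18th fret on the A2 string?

20 semitones

A1 at fret 10 → G2 (MIDI 43); A2 at fret 18 → D#4 (MIDI 63).
43 − 63 = -20, so the two pitches are 20 semitones apart, with D#4 the higher.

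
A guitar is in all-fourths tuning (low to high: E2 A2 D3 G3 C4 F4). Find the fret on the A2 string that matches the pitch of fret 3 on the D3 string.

D3 at fret 3 is D3 + 3 semitones = F3.
The open A2 string is 5 semitones below the open D3, so the same pitch on the A2 string lies at fret 3 + 5 = 8.

8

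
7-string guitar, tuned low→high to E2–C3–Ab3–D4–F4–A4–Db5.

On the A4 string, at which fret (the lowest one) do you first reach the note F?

8

From A4, count semitones up the chromatic scale until reaching F: A–Bb–B–C–Db–D–Eb–E–F — 8 steps.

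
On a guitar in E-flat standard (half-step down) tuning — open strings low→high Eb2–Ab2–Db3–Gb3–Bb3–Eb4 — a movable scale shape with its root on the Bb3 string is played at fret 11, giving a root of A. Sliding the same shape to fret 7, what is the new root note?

Moving from fret 11 to fret 7 shifts the root by -4 semitones.
A down 4 semitones is F.

F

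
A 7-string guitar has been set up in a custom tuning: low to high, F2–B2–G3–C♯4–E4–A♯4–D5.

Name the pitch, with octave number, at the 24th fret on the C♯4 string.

C♯6

C♯4 is MIDI 61. Adding 24 gives 85, which is C♯6.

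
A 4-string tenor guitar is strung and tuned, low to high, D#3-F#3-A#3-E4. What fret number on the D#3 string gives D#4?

12

D#4 is 12 semitones above the open D#3 (D#–E–F–F#–…–C#–D–D#), so it sits at fret 12.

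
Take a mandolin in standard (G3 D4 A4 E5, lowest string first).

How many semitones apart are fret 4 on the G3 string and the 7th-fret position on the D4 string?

10 semitones

G3 at fret 4 → B3 (MIDI 59); D4 at fret 7 → A4 (MIDI 69).
59 − 69 = -10, so the two pitches are 10 semitones apart, with A4 the higher.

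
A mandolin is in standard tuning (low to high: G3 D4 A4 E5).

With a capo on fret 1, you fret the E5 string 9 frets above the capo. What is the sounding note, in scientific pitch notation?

D6

The capo raises the open E5 by 1 semitone to F5; fretting 9 more gives E5 + 1 + 9 = E5 + 10 semitones = D6.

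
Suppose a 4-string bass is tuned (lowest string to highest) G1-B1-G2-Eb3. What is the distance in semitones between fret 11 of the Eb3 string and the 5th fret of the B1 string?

Eb3 at fret 11 → D4 (MIDI 62); B1 at fret 5 → E2 (MIDI 40).
62 − 40 = 22, so the two pitches are 22 semitones apart, with D4 the higher.

22 semitones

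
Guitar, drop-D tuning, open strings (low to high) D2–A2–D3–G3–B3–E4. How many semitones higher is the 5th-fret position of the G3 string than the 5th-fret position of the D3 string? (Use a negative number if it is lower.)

5 semitones

G3 at fret 5 → C4 (MIDI 60); D3 at fret 5 → G3 (MIDI 55).
60 − 55 = 5, so the two pitches are 5 semitones apart.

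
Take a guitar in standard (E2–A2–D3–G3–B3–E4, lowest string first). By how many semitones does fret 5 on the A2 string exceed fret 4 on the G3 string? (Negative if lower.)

-9 semitones

A2 at fret 5 → D3 (MIDI 50); G3 at fret 4 → B3 (MIDI 59).
50 − 59 = -9, so the two pitches are 9 semitones apart.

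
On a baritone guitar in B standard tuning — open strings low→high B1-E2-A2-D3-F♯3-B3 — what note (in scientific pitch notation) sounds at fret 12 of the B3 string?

B3 is MIDI 59. Adding 12 gives 71, which is B4.

B4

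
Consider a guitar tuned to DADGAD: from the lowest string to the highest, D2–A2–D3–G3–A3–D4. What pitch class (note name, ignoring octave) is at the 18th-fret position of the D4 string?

Each fret is one semitone, so D4 + 18 = G♯.
(Equivalently spelled A♭.)

G♯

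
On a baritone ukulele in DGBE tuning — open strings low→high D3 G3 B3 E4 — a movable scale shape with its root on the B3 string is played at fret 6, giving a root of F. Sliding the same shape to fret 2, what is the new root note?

Moving from fret 6 to fret 2 shifts the root by -4 semitones.
F down 4 semitones is C♯.

C♯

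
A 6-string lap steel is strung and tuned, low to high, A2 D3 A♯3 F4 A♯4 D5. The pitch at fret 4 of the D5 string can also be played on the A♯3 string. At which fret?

D5 at fret 4 is D5 + 4 semitones = F♯5.
The open A♯3 string is 16 semitones below the open D5, so the same pitch on the A♯3 string lies at fret 4 + 16 = 20.

20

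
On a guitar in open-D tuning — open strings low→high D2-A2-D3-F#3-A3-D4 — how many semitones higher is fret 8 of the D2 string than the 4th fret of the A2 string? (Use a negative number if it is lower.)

D2 at fret 8 → A#2 (MIDI 46); A2 at fret 4 → C#3 (MIDI 49).
46 − 49 = -3, so the two pitches are 3 semitones apart.

-3 semitones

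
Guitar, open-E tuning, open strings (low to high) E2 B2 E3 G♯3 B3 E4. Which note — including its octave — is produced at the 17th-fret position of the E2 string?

Each fret is one semitone, so E2 + 17 = A3.

A3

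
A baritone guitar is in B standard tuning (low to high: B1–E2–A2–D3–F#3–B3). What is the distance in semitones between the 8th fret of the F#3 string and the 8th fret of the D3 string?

4 semitones

F#3 at fret 8 → D4 (MIDI 62); D3 at fret 8 → A#3 (MIDI 58).
62 − 58 = 4, so the two pitches are 4 semitones apart, with D4 the higher.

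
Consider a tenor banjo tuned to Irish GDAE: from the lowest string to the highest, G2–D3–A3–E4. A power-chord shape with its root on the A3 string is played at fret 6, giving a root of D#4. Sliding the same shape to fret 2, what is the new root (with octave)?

Moving from fret 6 to fret 2 shifts the root by -4 semitones.
D#4 down 4 semitones is B3.

B3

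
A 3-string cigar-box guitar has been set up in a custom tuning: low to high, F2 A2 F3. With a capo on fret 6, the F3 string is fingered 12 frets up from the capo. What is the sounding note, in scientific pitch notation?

The capo raises the open F3 by 6 semitones to B3; fretting 12 more gives F3 + 6 + 12 = F3 + 18 semitones = B4.

B4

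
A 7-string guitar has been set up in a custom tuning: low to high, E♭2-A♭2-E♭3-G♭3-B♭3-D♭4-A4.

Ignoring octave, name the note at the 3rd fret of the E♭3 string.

Each fret is one semitone, so E♭3 + 3 = G♭.

G♭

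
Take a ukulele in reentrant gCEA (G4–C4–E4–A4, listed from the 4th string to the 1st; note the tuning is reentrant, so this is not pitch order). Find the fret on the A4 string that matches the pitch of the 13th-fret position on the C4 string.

4

Fret 13 on C4 is MIDI 60 + 13 = 73 (C#5). On the A4 string (open MIDI 69), that pitch is 73 − 69 = fret 4.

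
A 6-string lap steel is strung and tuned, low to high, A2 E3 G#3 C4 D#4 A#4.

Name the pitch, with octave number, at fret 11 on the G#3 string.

The open G#3 string plus 11 semitones: G#–A–A#–B–…–F–F#–G.
The walk passes from B into C once, so the octave number goes from 3 to 4.

G4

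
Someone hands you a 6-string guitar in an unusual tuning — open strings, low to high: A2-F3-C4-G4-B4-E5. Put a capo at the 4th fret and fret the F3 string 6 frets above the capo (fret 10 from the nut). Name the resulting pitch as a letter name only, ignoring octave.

E♭

The capo raises the open F3 by 4 semitones to A3; fretting 6 more gives F3 + 4 + 6 = F3 + 10 semitones, landing on E♭.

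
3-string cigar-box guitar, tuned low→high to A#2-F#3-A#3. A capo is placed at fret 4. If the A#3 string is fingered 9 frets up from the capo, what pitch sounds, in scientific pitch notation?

B4

The capo raises the open A#3 by 4 semitones to D4; fretting 9 more gives A#3 + 4 + 9 = A#3 + 13 semitones = B4.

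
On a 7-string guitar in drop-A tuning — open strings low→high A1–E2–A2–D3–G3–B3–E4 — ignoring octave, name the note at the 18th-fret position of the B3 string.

F

Each fret is one semitone, so B3 + 18 = F.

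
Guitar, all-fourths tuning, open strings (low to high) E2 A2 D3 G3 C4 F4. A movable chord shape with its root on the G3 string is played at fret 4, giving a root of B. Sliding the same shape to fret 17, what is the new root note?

Moving from fret 4 to fret 17 shifts the root by 13 semitones.
B up 13 semitones is C.

C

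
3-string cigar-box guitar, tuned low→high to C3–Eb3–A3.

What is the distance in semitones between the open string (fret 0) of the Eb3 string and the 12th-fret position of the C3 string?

Eb3 at fret 0 → Eb3 (MIDI 51); C3 at fret 12 → C4 (MIDI 60).
51 − 60 = -9, so the two pitches are 9 semitones apart, with C4 the higher.

9 semitones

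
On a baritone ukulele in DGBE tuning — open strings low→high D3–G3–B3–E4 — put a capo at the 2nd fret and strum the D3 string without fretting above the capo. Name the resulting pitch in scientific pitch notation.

E3

The capo raises the open D3 by 2 semitones to E3; fretting 0 more gives D3 + 2 + 0 = D3 + 2 semitones = E3.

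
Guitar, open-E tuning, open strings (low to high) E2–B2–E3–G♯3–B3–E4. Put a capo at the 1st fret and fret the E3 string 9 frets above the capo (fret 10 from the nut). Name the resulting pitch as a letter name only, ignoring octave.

D

The capo raises the open E3 by 1 semitone to F3; fretting 9 more gives E3 + 1 + 9 = E3 + 10 semitones, landing on D.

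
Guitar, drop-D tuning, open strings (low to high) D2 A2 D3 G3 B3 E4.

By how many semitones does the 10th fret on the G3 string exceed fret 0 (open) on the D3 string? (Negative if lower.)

15 semitones

G3 at fret 10 → F4 (MIDI 65); D3 at fret 0 → D3 (MIDI 50).
65 − 50 = 15, so the two pitches are 15 semitones apart.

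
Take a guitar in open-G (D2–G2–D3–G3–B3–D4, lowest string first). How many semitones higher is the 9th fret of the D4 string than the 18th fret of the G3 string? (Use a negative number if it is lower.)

D4 at fret 9 → B4 (MIDI 71); G3 at fret 18 → C♯5 (MIDI 73).
71 − 73 = -2, so the two pitches are 2 semitones apart.

-2 semitones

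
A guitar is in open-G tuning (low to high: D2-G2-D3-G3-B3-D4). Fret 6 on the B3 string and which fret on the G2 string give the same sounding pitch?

22

Fret 6 on B3 is MIDI 59 + 6 = 65 (F4). On the G2 string (open MIDI 43), that pitch is 65 − 43 = fret 22.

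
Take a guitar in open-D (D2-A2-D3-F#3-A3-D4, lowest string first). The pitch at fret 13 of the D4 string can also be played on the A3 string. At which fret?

18

D4 at fret 13 is D4 + 13 semitones = D#5.
The open A3 string is 5 semitones below the open D4, so the same pitch on the A3 string lies at fret 13 + 5 = 18.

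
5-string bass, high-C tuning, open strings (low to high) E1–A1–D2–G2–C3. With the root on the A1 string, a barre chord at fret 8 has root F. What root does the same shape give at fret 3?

C

Moving from fret 8 to fret 3 shifts the root by -5 semitones.
F down 5 semitones is C.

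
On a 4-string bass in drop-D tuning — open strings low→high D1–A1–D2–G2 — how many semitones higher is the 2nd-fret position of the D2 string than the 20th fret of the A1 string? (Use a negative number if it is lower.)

D2 at fret 2 → E2 (MIDI 40); A1 at fret 20 → F3 (MIDI 53).
40 − 53 = -13, so the two pitches are 13 semitones apart.

-13 semitones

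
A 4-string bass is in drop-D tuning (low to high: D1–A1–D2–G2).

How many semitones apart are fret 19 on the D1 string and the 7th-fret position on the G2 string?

5 semitones

D1 at fret 19 → A2 (MIDI 45); G2 at fret 7 → D3 (MIDI 50).
45 − 50 = -5, so the two pitches are 5 semitones apart, with D3 the higher.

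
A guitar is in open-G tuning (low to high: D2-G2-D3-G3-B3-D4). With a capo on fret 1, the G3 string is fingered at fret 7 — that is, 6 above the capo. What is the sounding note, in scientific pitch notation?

D4

The capo raises the open G3 by 1 semitone to G#3; fretting 6 more gives G3 + 1 + 6 = G3 + 7 semitones = D4.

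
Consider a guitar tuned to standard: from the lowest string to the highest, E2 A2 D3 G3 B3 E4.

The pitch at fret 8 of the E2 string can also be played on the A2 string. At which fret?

Fret 8 on E2 is MIDI 40 + 8 = 48 (C3). On the A2 string (open MIDI 45), that pitch is 48 − 45 = fret 3.

3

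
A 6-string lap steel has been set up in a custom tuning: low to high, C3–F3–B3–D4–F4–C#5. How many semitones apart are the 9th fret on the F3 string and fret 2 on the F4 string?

5 semitones

F3 at fret 9 → D4 (MIDI 62); F4 at fret 2 → G4 (MIDI 67).
62 − 67 = -5, so the two pitches are 5 semitones apart, with G4 the higher.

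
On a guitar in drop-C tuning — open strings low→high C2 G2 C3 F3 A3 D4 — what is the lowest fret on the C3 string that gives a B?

From C3, count semitones up the chromatic scale until reaching B: C–C#–D–D#–…–A–A#–B — 11 steps.

11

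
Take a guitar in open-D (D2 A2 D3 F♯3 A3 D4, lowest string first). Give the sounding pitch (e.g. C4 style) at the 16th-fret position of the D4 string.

Each fret is one semitone, so D4 + 16 = F♯5.
(Equivalently spelled G♭5.)

F♯5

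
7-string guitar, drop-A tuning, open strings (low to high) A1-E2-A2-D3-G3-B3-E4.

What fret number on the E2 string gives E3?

E3 is 12 semitones above the open E2 (E–F–F#–G–…–D–D#–E), so it sits at fret 12.

12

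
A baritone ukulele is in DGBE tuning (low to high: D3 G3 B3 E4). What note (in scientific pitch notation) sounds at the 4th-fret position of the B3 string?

D#4

B3 is MIDI 59. Adding 4 gives 63, which is D#4.
(Equivalently spelled Eb4.)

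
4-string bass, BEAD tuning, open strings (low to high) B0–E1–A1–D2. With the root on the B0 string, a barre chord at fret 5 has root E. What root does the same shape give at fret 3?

Moving from fret 5 to fret 3 shifts the root by -2 semitones.
E down 2 semitones is D.

D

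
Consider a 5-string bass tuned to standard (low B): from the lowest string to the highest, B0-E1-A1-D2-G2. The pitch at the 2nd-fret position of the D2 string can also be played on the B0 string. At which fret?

Fret 2 on D2 is MIDI 38 + 2 = 40 (E2). On the B0 string (open MIDI 23), that pitch is 40 − 23 = fret 17.

17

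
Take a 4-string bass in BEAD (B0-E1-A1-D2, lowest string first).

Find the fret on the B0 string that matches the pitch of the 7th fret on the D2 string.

22

Fret 7 on D2 is MIDI 38 + 7 = 45 (A2). On the B0 string (open MIDI 23), that pitch is 45 − 23 = fret 22.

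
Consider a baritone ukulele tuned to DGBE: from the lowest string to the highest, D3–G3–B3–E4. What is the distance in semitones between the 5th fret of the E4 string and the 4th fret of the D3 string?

E4 at fret 5 → A4 (MIDI 69); D3 at fret 4 → F#3 (MIDI 54).
69 − 54 = 15, so the two pitches are 15 semitones apart, with A4 the higher.

15 semitones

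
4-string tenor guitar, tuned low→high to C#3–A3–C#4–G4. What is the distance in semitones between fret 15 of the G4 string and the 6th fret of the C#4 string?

G4 at fret 15 → A#5 (MIDI 82); C#4 at fret 6 → G4 (MIDI 67).
82 − 67 = 15, so the two pitches are 15 semitones apart, with A#5 the higher.

15 semitones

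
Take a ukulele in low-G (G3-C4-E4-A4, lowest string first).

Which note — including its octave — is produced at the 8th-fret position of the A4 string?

Each fret is one semitone, so A4 + 8 = F5.

F5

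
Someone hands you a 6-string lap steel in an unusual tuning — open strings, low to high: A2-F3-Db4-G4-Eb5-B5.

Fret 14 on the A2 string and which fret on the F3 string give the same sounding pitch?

Fret 14 on A2 is MIDI 45 + 14 = 59 (B3). On the F3 string (open MIDI 53), that pitch is 59 − 53 = fret 6.

6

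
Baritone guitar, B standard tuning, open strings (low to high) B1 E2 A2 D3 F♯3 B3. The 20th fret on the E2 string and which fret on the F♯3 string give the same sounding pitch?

6

E2 at fret 20 is E2 + 20 semitones = C4.
The open F♯3 string is 14 semitones above the open E2, so the same pitch on the F♯3 string lies at fret 20 − 14 = 6.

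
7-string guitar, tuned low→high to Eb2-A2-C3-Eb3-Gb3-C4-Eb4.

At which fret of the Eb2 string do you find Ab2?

5

Ab2 is 5 semitones above the open Eb2 (Eb–E–F–Gb–G–Ab), so it sits at fret 5.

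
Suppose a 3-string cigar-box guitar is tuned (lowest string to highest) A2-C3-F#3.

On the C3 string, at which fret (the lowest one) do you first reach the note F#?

6

From C3, count semitones up the chromatic scale until reaching F#: C–C#–D–D#–E–F–F# — 6 steps.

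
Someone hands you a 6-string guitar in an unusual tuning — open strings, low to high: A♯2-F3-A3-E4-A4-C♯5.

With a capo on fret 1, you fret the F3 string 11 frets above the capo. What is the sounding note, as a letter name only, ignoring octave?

The capo raises the open F3 by 1 semitone to F♯3; fretting 11 more gives F3 + 1 + 11 = F3 + 12 semitones, landing on F.

F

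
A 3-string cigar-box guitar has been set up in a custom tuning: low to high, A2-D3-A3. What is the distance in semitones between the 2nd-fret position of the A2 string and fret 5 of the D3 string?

A2 at fret 2 → B2 (MIDI 47); D3 at fret 5 → G3 (MIDI 55).
47 − 55 = -8, so the two pitches are 8 semitones apart, with G3 the higher.

8 semitones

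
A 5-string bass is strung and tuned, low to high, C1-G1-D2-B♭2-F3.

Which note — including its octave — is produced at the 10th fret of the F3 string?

F3 is MIDI 53. Adding 10 gives 63, which is E♭4.
(Equivalently spelled D♯4.)

E♭4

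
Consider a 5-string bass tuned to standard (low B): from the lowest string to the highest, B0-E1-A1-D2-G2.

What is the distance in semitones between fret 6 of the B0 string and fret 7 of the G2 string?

B0 at fret 6 → F1 (MIDI 29); G2 at fret 7 → D3 (MIDI 50).
29 − 50 = -21, so the two pitches are 21 semitones apart, with D3 the higher.

21 semitones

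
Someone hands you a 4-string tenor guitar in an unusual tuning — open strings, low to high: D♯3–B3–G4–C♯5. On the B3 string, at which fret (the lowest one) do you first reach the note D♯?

4

From B3, count semitones up the chromatic scale until reaching D♯: B–C–C#–D–D# — 4 steps.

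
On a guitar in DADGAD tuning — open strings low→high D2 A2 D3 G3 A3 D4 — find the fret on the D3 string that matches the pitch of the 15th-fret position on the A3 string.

Fret 15 on A3 is MIDI 57 + 15 = 72 (C5). On the D3 string (open MIDI 50), that pitch is 72 − 50 = fret 22.

22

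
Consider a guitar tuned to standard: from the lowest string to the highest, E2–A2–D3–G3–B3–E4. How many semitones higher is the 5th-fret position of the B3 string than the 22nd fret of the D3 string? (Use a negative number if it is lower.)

B3 at fret 5 → E4 (MIDI 64); D3 at fret 22 → C5 (MIDI 72).
64 − 72 = -8, so the two pitches are 8 semitones apart.

-8 semitones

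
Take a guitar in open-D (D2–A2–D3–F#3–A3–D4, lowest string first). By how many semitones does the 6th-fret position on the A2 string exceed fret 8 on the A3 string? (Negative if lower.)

A2 at fret 6 → D#3 (MIDI 51); A3 at fret 8 → F4 (MIDI 65).
51 − 65 = -14, so the two pitches are 14 semitones apart.

-14 semitones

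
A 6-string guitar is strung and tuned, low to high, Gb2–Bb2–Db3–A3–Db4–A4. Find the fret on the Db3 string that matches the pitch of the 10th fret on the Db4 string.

22

Fret 10 on Db4 is MIDI 61 + 10 = 71 (B4). On the Db3 string (open MIDI 49), that pitch is 71 − 49 = fret 22.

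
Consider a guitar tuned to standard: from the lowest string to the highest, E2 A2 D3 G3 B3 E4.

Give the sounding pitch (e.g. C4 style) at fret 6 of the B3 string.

F4

B3 is MIDI 59. Adding 6 gives 65, which is F4.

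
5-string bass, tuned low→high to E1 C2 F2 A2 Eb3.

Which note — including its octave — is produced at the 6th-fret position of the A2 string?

Eb3

Each fret is one semitone, so A2 + 6 = Eb3.
(Equivalently spelled D#3.)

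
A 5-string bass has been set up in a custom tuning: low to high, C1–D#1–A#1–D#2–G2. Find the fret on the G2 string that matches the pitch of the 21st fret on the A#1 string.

12

A#1 at fret 21 is A#1 + 21 semitones = G3.
The open G2 string is 9 semitones above the open A#1, so the same pitch on the G2 string lies at fret 21 − 9 = 12.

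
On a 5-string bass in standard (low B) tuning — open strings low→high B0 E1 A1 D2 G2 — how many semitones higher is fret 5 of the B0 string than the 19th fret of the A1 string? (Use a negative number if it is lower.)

B0 at fret 5 → E1 (MIDI 28); A1 at fret 19 → E3 (MIDI 52).
28 − 52 = -24, so the two pitches are 24 semitones apart.

-24 semitones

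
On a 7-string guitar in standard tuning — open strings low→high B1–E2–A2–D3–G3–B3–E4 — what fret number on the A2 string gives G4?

G4 is 22 semitones above the open A2 (A–A#–B–C–…–F–F#–G), so it sits at fret 22.

22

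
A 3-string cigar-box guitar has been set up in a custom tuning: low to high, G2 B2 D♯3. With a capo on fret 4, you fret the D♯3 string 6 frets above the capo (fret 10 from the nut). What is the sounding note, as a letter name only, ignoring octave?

The capo raises the open D♯3 by 4 semitones to G3; fretting 6 more gives D♯3 + 4 + 6 = D♯3 + 10 semitones, landing on C♯.
(Also written D♭.)

C♯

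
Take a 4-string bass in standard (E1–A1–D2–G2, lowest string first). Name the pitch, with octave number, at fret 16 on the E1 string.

G#2

E1 is MIDI 28. Adding 16 gives 44, which is G#2.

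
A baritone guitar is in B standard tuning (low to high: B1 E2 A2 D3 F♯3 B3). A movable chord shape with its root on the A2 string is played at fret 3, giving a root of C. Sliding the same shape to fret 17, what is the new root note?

Moving from fret 3 to fret 17 shifts the root by 14 semitones.
C up 14 semitones is D.

D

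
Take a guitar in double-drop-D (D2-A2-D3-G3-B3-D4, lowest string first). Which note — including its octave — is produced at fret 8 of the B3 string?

G4

Each fret is one semitone, so B3 + 8 = G4.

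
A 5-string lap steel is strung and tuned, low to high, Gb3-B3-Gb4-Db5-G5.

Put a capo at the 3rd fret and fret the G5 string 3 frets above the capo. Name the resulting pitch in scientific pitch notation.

The capo raises the open G5 by 3 semitones to Bb5; fretting 3 more gives G5 + 3 + 3 = G5 + 6 semitones = Db6.
(Also written C#.)

Db6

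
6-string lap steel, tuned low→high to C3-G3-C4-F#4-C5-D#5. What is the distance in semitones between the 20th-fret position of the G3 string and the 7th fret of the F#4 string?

2 semitones

G3 at fret 20 → D#5 (MIDI 75); F#4 at fret 7 → C#5 (MIDI 73).
75 − 73 = 2, so the two pitches are 2 semitones apart, with D#5 the higher.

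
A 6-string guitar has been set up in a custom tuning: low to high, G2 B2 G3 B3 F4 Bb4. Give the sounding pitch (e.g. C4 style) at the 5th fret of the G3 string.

Each fret is one semitone, so G3 + 5 = C4.

C4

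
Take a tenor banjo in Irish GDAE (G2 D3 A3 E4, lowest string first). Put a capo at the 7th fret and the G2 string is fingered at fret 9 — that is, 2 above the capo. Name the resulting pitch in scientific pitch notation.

The capo raises the open G2 by 7 semitones to D3; fretting 2 more gives G2 + 7 + 2 = G2 + 9 semitones = E3.

E3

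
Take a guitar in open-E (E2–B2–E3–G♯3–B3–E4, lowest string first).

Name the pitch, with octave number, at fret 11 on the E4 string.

E4 is MIDI 64. Adding 11 gives 75, which is D♯5.

D♯5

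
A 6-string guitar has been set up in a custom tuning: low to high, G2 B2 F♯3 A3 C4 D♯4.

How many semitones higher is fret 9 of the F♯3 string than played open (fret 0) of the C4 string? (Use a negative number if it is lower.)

3 semitones

F♯3 at fret 9 → D♯4 (MIDI 63); C4 at fret 0 → C4 (MIDI 60).
63 − 60 = 3, so the two pitches are 3 semitones apart.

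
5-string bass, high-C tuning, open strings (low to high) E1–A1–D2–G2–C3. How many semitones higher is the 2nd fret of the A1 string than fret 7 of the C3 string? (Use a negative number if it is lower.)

A1 at fret 2 → B1 (MIDI 35); C3 at fret 7 → G3 (MIDI 55).
35 − 55 = -20, so the two pitches are 20 semitones apart.

-20 semitones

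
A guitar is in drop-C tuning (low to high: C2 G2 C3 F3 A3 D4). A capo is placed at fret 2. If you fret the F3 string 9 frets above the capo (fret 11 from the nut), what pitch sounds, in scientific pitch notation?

E4

The capo raises the open F3 by 2 semitones to G3; fretting 9 more gives F3 + 2 + 9 = F3 + 11 semitones = E4.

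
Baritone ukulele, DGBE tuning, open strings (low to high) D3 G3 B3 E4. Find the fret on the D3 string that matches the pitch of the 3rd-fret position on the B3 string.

Fret 3 on B3 is MIDI 59 + 3 = 62 (D4). On the D3 string (open MIDI 50), that pitch is 62 − 50 = fret 12.

12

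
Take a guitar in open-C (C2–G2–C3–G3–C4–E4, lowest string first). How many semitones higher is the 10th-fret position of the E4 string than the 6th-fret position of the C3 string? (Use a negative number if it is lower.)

20 semitones

E4 at fret 10 → D5 (MIDI 74); C3 at fret 6 → F♯3 (MIDI 54).
74 − 54 = 20, so the two pitches are 20 semitones apart.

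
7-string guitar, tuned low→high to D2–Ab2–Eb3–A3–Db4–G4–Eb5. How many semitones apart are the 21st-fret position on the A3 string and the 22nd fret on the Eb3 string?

5 semitones

A3 at fret 21 → Gb5 (MIDI 78); Eb3 at fret 22 → Db5 (MIDI 73).
78 − 73 = 5, so the two pitches are 5 semitones apart, with Gb5 the higher.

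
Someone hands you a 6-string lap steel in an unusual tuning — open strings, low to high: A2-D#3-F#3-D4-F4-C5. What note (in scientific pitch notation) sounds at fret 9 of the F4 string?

D5

The open F4 string plus 9 semitones: F–F#–G–G#–A–A#–B–C–C#–D.
The walk passes from B into C once, so the octave number goes from 4 to 5.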